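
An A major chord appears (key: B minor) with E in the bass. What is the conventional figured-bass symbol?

E is the fifth of A major, so the chord is in second inversion.
A triad in second inversion is figured 6/4, conventionally abbreviated 6/4.

6/4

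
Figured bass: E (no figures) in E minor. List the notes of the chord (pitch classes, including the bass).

E, G, B

An unfigured bass implies 5/3.
A third above E in this key is G.
A fifth above E in this key is B.
Together with the bass E, this spells E minor in root position.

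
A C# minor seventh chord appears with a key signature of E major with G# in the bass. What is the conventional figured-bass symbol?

4/3

G# is the fifth of C# minor seventh, so the chord is in second inversion.
A seventh chord in second inversion is figured 6/4/3, conventionally abbreviated 4/3.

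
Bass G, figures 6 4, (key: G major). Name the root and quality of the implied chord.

C major

The figures 6 4 indicate a triad in second inversion.
In second inversion the root lies a fourth above the bass: a fourth above G in G major is C.
The chord tones are G, C, E, giving C major.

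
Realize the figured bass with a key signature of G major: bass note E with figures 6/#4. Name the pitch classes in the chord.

A fourth above E in this key is A, raised to A# by the sharp.
A sixth above E in this key is C.

E, A#, C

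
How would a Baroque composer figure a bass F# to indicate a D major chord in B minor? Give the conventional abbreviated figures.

F# is the third of D major, so the chord is in first inversion.
A triad in first inversion is figured 6/3, conventionally abbreviated 6.

6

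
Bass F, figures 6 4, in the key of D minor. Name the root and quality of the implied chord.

Bb major

The figures 6 4 indicate a triad in second inversion.
In second inversion the root lies a fourth above the bass: a fourth above F in D minor is Bb.
The chord tones are F, Bb, D, giving Bb major.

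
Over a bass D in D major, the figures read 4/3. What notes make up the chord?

D, F#, G, B

The written figures 4/3 are shorthand for 6/4/3: the 6 is implied.
A third above D in this key is F#.
A fourth above D in this key is G.
A sixth above D in this key is B.
Together with the bass D, this spells G major seventh in second inversion.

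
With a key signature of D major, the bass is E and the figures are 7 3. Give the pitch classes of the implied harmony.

The written figures 7 3 are shorthand for 7/5/3: the 5 is implied.
A third above E in this key is G.
A fifth above E in this key is B.
A seventh above E in this key is D.
Together with the bass E, this spells E minor seventh in root position.

E, G, B, D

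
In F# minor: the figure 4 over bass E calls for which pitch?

A

Counting 3 letter steps above E lands on A; in F# minor, that letter is A.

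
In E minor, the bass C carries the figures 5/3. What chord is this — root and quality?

The figures 5/3 indicate a triad in root position.
In root position the bass is the root, so the root is C.
The chord tones are C, E, G, giving C major.

C major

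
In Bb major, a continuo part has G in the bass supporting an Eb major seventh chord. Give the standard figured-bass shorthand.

G is the third of Eb major seventh, so the chord is in first inversion.
A seventh chord in first inversion is figured 6/5/3, conventionally abbreviated 6/5.

6/5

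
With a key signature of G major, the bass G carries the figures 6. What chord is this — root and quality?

The figures 6 indicate a triad in first inversion.
In first inversion the root lies a sixth above the bass: a sixth above G in G major is E.
The chord tones are G, B, E, giving E minor.

E minor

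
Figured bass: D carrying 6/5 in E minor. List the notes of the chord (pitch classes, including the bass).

D, F#, A, B

The written figures 6/5 are shorthand for 6/5/3: the 3 is implied.
A third above D in this key is F#.
A fifth above D in this key is A.
A sixth above D in this key is B.
Together with the bass D, this spells B minor seventh in first inversion.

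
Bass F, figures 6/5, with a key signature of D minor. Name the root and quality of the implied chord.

D minor seventh

The figures 6/5 indicate a seventh chord in first inversion.
In first inversion the root lies a sixth above the bass: a sixth above F in D minor is D.
The chord tones are F, A, C, D, giving D minor seventh.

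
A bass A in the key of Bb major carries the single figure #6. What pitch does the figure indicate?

F#

Counting 5 letter steps above A lands on F; in Bb major, that letter is F.
The #6 figure raises it a semitone, giving F#.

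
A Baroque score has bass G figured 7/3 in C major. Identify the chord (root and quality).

G dominant seventh

The figures 7/3 indicate a seventh chord in root position.
In root position the bass is the root, so the root is G.
The chord tones are G, B, D, F, giving G dominant seventh.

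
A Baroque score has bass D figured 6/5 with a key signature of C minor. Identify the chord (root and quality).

Bb dominant seventh

The figures 6/5 indicate a seventh chord in first inversion.
In first inversion the root lies a sixth above the bass: a sixth above D in C minor is Bb.
The chord tones are D, F, Ab, Bb, giving Bb dominant seventh.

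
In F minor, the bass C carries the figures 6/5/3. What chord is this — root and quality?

The figures 6/5/3 indicate a seventh chord in first inversion.
In first inversion the root lies a sixth above the bass: a sixth above C in F minor is Ab.
The chord tones are C, Eb, G, Ab, giving Ab major seventh.

Ab major seventh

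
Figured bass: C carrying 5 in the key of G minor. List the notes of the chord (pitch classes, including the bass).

C, Eb, G

The written figures 5 are shorthand for 5/3: the 3 is implied.
A third above C in this key is Eb.
A fifth above C in this key is G.
Together with the bass C, this spells C minor in root position.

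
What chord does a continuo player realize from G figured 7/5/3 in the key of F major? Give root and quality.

G minor seventh

The figures 7/5/3 indicate a seventh chord in root position.
In root position the bass is the root, so the root is G.
The chord tones are G, Bb, D, F, giving G minor seventh.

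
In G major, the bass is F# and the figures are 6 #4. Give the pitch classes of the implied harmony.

F#, B#, D

A fourth above F# in this key is B, raised to B# by the sharp.
A sixth above F# in this key is D.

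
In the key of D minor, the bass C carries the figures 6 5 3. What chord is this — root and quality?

The figures 6 5 3 indicate a seventh chord in first inversion.
In first inversion the root lies a sixth above the bass: a sixth above C in D minor is A.
The chord tones are C, E, G, A, giving A minor seventh.

A minor seventh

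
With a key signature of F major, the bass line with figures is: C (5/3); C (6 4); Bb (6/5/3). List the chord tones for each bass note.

C, E, G | C, F, A | Bb, D, F, G

C (5/3): C, E, G.
C (6/4): C, F, A.
Bb (6/5/3): Bb, D, F, G.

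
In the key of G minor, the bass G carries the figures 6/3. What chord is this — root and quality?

The figures 6/3 indicate a triad in first inversion.
In first inversion the root lies a sixth above the bass: a sixth above G in G minor is Eb.
The chord tones are G, Bb, Eb, giving Eb major.

Eb major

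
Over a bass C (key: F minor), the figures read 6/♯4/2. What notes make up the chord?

C, Db, F#, Ab

A second above C in this key is Db.
A fourth above C in this key is F, raised to F# by the sharp.
A sixth above C in this key is Ab.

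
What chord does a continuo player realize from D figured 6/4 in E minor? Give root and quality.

The figures 6/4 indicate a triad in second inversion.
In second inversion the root lies a fourth above the bass: a fourth above D in E minor is G.
The chord tones are D, G, B, giving G major.

G major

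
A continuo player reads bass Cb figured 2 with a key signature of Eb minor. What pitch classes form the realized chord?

Cb, Db, F, Ab

The written figures 2 are shorthand for 6/4/2: the 6/4 are implied.
A second above Cb in this key is Db.
A fourth above Cb in this key is F.
A sixth above Cb in this key is Ab.
Together with the bass Cb, this spells Db dominant seventh in third inversion.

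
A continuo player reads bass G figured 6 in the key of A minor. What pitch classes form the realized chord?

The written figures 6 are shorthand for 6/3: the 3 is implied.
A third above G in this key is B.
A sixth above G in this key is E.
Together with the bass G, this spells E minor in first inversion.

G, B, E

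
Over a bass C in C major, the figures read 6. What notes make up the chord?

C, E, A

The written figures 6 are shorthand for 6/3: the 3 is implied.
A third above C in this key is E.
A sixth above C in this key is A.
Together with the bass C, this spells A minor in first inversion.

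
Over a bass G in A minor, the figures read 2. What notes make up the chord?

G, A, C, E

The written figures 2 are shorthand for 6/4/2: the 6/4 are implied.
A second above G in this key is A.
A fourth above G in this key is C.
A sixth above G in this key is E.
Together with the bass G, this spells A minor seventh in third inversion.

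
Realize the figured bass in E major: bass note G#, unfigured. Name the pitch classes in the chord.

G#, B, D#

An unfigured bass implies 5/3.
A third above G# in this key is B.
A fifth above G# in this key is D#.
Together with the bass G#, this spells G# minor in root position.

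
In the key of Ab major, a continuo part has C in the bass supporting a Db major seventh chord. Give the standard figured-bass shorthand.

C is the seventh of Db major seventh, so the chord is in third inversion.
A seventh chord in third inversion is figured 6/4/2, conventionally abbreviated 4/2.

4/2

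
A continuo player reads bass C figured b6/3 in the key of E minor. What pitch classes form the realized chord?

C, E, Ab

A third above C in this key is E.
A sixth above C in this key is A, lowered to Ab by the flat.
Together with the bass C, this spells Ab augmented in first inversion.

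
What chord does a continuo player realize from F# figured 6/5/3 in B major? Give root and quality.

D# minor seventh

The figures 6/5/3 indicate a seventh chord in first inversion.
In first inversion the root lies a sixth above the bass: a sixth above F# in B major is D#.
The chord tones are F#, A#, C#, D#, giving D# minor seventh.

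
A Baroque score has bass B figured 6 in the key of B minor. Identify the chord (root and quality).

G major

The figures 6 indicate a triad in first inversion.
In first inversion the root lies a sixth above the bass: a sixth above B in B minor is G.
The chord tones are B, D, G, giving G major.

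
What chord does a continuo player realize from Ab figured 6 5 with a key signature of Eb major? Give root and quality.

F minor seventh

The figures 6 5 indicate a seventh chord in first inversion.
In first inversion the root lies a sixth above the bass: a sixth above Ab in Eb major is F.
The chord tones are Ab, C, Eb, F, giving F minor seventh.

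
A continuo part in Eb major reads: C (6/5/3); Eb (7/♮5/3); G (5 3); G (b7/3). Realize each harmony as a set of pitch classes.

C, Eb, G, Ab | Eb, G, B, D | G, Bb, D | G, Bb, D, Fb

C (6/5/3): C, Eb, G, Ab.
Eb (7/♮5/3): Eb, G, B, D.
G (5/3): G, Bb, D.
G (b7/5/3): G, Bb, D, Fb.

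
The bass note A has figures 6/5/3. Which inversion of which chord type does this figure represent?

Intervals of 6/5/3 above the bass form a seventh chord; the bass is the third, so this is first inversion.

seventh chord, first inversion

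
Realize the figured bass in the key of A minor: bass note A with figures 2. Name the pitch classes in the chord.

A, B, D, F

The written figures 2 are shorthand for 6/4/2: the 6/4 are implied.
A second above A in this key is B.
A fourth above A in this key is D.
A sixth above A in this key is F.
Together with the bass A, this spells B half-diminished seventh in third inversion.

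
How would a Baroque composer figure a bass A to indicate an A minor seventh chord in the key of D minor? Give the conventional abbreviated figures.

A is the root of A minor seventh, so the chord is in root position.
A seventh chord in root position is figured 7/5/3, conventionally abbreviated 7.

7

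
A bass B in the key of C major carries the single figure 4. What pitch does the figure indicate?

E

Counting 3 letter steps above B lands on E; in C major, that letter is E.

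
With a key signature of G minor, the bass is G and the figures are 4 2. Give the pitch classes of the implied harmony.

The written figures 4 2 are shorthand for 6/4/2: the 6 is implied.
A second above G in this key is A.
A fourth above G in this key is C.
A sixth above G in this key is Eb.
Together with the bass G, this spells A half-diminished seventh in third inversion.

G, A, C, Eb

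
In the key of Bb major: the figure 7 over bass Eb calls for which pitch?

Counting 6 letter steps above Eb lands on D; in Bb major, that letter is D.

D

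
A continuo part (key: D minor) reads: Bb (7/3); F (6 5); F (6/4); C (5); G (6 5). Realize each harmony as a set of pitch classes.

Bb (7/5/3): Bb, D, F, A.
F (6/5/3): F, A, C, D.
F (6/4): F, Bb, D.
C (5/3): C, E, G.
G (6/5/3): G, Bb, D, E.

Bb, D, F, A | F, A, C, D | F, Bb, D | C, E, G | G, Bb, D, E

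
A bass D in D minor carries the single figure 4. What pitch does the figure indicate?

G

Counting 3 letter steps above D lands on G; in D minor, that letter is G.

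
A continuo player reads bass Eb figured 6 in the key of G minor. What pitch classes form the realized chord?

Eb, G, C

The written figures 6 are shorthand for 6/3: the 3 is implied.
A third above Eb in this key is G.
A sixth above Eb in this key is C.
Together with the bass Eb, this spells C minor in first inversion.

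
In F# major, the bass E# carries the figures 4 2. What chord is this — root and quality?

F# major seventh

The figures 4 2 indicate a seventh chord in third inversion.
In third inversion the root lies a second above the bass: a second above E# in F# major is F#.
The chord tones are E#, F#, A#, C#, giving F# major seventh.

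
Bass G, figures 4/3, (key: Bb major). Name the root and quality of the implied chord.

C minor seventh

The figures 4/3 indicate a seventh chord in second inversion.
In second inversion the root lies a fourth above the bass: a fourth above G in Bb major is C.
The chord tones are G, Bb, C, Eb, giving C minor seventh.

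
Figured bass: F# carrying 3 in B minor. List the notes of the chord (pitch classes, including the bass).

The written figures 3 are shorthand for 5/3: the 5 is implied.
A third above F# in this key is A.
A fifth above F# in this key is C#.
Together with the bass F#, this spells F# minor in root position.

F#, A, C#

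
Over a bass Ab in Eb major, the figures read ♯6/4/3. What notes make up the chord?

A third above Ab in this key is C.
A fourth above Ab in this key is D.
A sixth above Ab in this key is F, raised to F# by the sharp.

Ab, C, D, F#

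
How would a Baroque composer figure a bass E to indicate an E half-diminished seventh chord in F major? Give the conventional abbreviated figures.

E is the root of E half-diminished seventh, so the chord is in root position.
A seventh chord in root position is figured 7/5/3, conventionally abbreviated 7.

7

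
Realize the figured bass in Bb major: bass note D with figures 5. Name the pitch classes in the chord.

The written figures 5 are shorthand for 5/3: the 3 is implied.
A third above D in this key is F.
A fifth above D in this key is A.
Together with the bass D, this spells D minor in root position.

D, F, A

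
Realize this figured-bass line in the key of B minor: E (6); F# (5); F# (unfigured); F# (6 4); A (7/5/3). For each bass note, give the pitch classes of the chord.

E, G, C# | F#, A, C# | F#, A, C# | F#, B, D | A, C#, E, G

E (6/3): E, G, C#.
F# (5/3): F#, A, C#.
F# (5/3): F#, A, C#.
F# (6/4): F#, B, D.
A (7/5/3): A, C#, E, G.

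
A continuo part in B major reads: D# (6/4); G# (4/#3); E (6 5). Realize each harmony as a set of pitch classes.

D#, G#, B | G#, B#, C#, E | E, G#, B, C#

D# (6/4): D#, G#, B.
G# (6/4/#3): G#, B#, C#, E.
E (6/5/3): E, G#, B, C#.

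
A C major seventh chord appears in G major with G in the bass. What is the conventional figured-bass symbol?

G is the fifth of C major seventh, so the chord is in second inversion.
A seventh chord in second inversion is figured 6/4/3, conventionally abbreviated 4/3.

4/3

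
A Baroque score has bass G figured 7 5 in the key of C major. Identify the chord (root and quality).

The figures 7 5 indicate a seventh chord in root position.
In root position the bass is the root, so the root is G.
The chord tones are G, B, D, F, giving G dominant seventh.

G dominant seventh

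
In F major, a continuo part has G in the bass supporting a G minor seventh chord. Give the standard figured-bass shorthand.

7

G is the root of G minor seventh, so the chord is in root position.
A seventh chord in root position is figured 7/5/3, conventionally abbreviated 7.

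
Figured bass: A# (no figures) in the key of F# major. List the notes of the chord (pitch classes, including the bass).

A#, C#, E#

An unfigured bass implies 5/3.
A third above A# in this key is C#.
A fifth above A# in this key is E#.
Together with the bass A#, this spells A# minor in root position.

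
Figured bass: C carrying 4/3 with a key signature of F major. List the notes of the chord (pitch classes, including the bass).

C, E, F, A

The written figures 4/3 are shorthand for 6/4/3: the 6 is implied.
A third above C in this key is E.
A fourth above C in this key is F.
A sixth above C in this key is A.
Together with the bass C, this spells F major seventh in second inversion.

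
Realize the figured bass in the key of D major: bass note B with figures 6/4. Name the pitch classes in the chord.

A fourth above B in this key is E.
A sixth above B in this key is G.
Together with the bass B, this spells E minor in second inversion.

B, E, G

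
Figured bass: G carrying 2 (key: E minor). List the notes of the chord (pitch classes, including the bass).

The written figures 2 are shorthand for 6/4/2: the 6/4 are implied.
A second above G in this key is A.
A fourth above G in this key is C.
A sixth above G in this key is E.
Together with the bass G, this spells A minor seventh in third inversion.

G, A, C, E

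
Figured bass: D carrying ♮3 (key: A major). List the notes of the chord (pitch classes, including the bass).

D, F, A

The written figures ♮3 are shorthand for 5/3: the 5 is implied.
A third above D in this key is F#, made natural (F) by the ♮ figure.
A fifth above D in this key is A.
Together with the bass D, this spells D minor in root position.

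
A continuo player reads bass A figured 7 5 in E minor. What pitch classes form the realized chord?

The written figures 7 5 are shorthand for 7/5/3: the 3 is implied.
A third above A in this key is C.
A fifth above A in this key is E.
A seventh above A in this key is G.
Together with the bass A, this spells A minor seventh in root position.

A, C, E, G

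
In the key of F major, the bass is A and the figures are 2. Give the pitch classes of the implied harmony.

The written figures 2 are shorthand for 6/4/2: the 6/4 are implied.
A second above A in this key is Bb.
A fourth above A in this key is D.
A sixth above A in this key is F.
Together with the bass A, this spells Bb major seventh in third inversion.

A, Bb, D, F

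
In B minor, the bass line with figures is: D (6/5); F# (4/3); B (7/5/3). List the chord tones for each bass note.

D (6/5/3): D, F#, A, B.
F# (6/4/3): F#, A, B, D.
B (7/5/3): B, D, F#, A.

D, F#, A, B | F#, A, B, D | B, D, F#, A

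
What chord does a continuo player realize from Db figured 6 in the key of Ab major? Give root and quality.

The figures 6 indicate a triad in first inversion.
In first inversion the root lies a sixth above the bass: a sixth above Db in Ab major is Bb.
The chord tones are Db, F, Bb, giving Bb minor.

Bb minor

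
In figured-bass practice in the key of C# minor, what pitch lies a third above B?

D#

Counting 2 letter steps above B lands on D; in C# minor, that letter is D#.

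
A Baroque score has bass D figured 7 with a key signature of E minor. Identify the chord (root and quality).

D dominant seventh

The figures 7 indicate a seventh chord in root position.
In root position the bass is the root, so the root is D.
The chord tones are D, F#, A, C, giving D dominant seventh.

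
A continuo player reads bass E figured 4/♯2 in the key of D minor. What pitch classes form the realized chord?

The written figures 4/♯2 are shorthand for 6/4/2: the 6 is implied.
A second above E in this key is F, raised to F# by the sharp.
A fourth above E in this key is A.
A sixth above E in this key is C.
Together with the bass E, this spells F# half-diminished seventh in third inversion.

E, F#, A, C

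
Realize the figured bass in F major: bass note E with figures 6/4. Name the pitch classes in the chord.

A fourth above E in this key is A.
A sixth above E in this key is C.
Together with the bass E, this spells A minor in second inversion.

E, A, C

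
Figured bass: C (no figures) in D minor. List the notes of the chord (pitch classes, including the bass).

An unfigured bass implies 5/3.
A third above C in this key is E.
A fifth above C in this key is G.
Together with the bass C, this spells C major in root position.

C, E, G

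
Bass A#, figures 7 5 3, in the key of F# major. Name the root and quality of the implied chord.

The figures 7 5 3 indicate a seventh chord in root position.
In root position the bass is the root, so the root is A#.
The chord tones are A#, C#, E#, G#, giving A# minor seventh.

A# minor seventh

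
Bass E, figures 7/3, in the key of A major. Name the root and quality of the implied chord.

The figures 7/3 indicate a seventh chord in root position.
In root position the bass is the root, so the root is E.
The chord tones are E, G#, B, D, giving E dominant seventh.

E dominant seventh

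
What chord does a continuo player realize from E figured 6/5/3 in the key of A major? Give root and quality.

C# minor seventh

The figures 6/5/3 indicate a seventh chord in first inversion.
In first inversion the root lies a sixth above the bass: a sixth above E in A major is C#.
The chord tones are E, G#, B, C#, giving C# minor seventh.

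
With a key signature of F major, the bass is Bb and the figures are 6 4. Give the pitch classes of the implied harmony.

A fourth above Bb in this key is E.
A sixth above Bb in this key is G.
Together with the bass Bb, this spells E diminished in second inversion.

Bb, E, G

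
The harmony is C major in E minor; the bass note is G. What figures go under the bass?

6/4

G is the fifth of C major, so the chord is in second inversion.
A triad in second inversion is figured 6/4, conventionally abbreviated 6/4.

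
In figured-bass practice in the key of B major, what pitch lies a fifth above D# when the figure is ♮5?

A

Counting 4 letter steps above D# lands on A; in B major, that letter is A#.
The ♮5 figure makes it natural, giving A.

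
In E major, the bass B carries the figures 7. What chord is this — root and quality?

B dominant seventh

The figures 7 indicate a seventh chord in root position.
In root position the bass is the root, so the root is B.
The chord tones are B, D#, F#, A, giving B dominant seventh.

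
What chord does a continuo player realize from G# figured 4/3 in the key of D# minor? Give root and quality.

The figures 4/3 indicate a seventh chord in second inversion.
In second inversion the root lies a fourth above the bass: a fourth above G# in D# minor is C#.
The chord tones are G#, B, C#, E#, giving C# dominant seventh.

C# dominant seventh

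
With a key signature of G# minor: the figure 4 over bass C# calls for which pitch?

F#

Counting 3 letter steps above C# lands on F; in G# minor, that letter is F#.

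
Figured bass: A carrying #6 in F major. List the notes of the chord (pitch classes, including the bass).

The written figures #6 are shorthand for 6/3: the 3 is implied.
A third above A in this key is C.
A sixth above A in this key is F, raised to F# by the sharp.
Together with the bass A, this spells F# diminished in first inversion.

A, C, F#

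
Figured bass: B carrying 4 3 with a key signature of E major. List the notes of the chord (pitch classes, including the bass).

The written figures 4 3 are shorthand for 6/4/3: the 6 is implied.
A third above B in this key is D#.
A fourth above B in this key is E.
A sixth above B in this key is G#.
Together with the bass B, this spells E major seventh in second inversion.

B, D#, E, G#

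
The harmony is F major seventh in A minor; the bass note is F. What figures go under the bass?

F is the root of F major seventh, so the chord is in root position.
A seventh chord in root position is figured 7/5/3, conventionally abbreviated 7.

7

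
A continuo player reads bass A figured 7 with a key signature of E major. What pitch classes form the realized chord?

A, C#, E, G#

The written figures 7 are shorthand for 7/5/3: the 5/3 are implied.
A third above A in this key is C#.
A fifth above A in this key is E.
A seventh above A in this key is G#.
Together with the bass A, this spells A major seventh in root position.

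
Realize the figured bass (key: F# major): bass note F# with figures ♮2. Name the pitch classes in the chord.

F#, G, B, D#

The written figures ♮2 are shorthand for 6/4/2: the 6/4 are implied.
A second above F# in this key is G#, made natural (G) by the ♮ figure.
A fourth above F# in this key is B.
A sixth above F# in this key is D#.
Together with the bass F#, this spells G augmented major seventh in third inversion.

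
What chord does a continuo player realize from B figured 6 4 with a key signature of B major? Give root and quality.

E major

The figures 6 4 indicate a triad in second inversion.
In second inversion the root lies a fourth above the bass: a fourth above B in B major is E.
The chord tones are B, E, G#, giving E major.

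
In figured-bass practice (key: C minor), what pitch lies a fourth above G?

C

Counting 3 letter steps above G lands on C; in C minor, that letter is C.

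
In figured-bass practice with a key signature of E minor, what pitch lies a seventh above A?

G

Counting 6 letter steps above A lands on G; in E minor, that letter is G.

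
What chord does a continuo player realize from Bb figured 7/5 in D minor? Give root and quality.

The figures 7/5 indicate a seventh chord in root position.
In root position the bass is the root, so the root is Bb.
The chord tones are Bb, D, F, A, giving Bb major seventh.

Bb major seventh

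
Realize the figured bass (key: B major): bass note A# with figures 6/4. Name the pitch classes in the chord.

A#, D#, F#

A fourth above A# in this key is D#.
A sixth above A# in this key is F#.
Together with the bass A#, this spells D# minor in second inversion.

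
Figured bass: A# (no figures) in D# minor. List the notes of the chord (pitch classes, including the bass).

An unfigured bass implies 5/3.
A third above A# in this key is C#.
A fifth above A# in this key is E#.
Together with the bass A#, this spells A# minor in root position.

A#, C#, E#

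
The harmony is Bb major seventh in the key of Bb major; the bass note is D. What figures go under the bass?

D is the third of Bb major seventh, so the chord is in first inversion.
A seventh chord in first inversion is figured 6/5/3, conventionally abbreviated 6/5.

6/5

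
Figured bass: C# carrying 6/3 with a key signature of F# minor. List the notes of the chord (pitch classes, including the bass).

C#, E, A

A third above C# in this key is E.
A sixth above C# in this key is A.
Together with the bass C#, this spells A major in first inversion.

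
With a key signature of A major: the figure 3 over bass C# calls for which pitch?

Counting 2 letter steps above C# lands on E; in A major, that letter is E.

E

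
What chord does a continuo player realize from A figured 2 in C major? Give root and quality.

B half-diminished seventh

The figures 2 indicate a seventh chord in third inversion.
In third inversion the root lies a second above the bass: a second above A in C major is B.
The chord tones are A, B, D, F, giving B half-diminished seventh.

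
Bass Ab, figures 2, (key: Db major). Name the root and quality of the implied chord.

The figures 2 indicate a seventh chord in third inversion.
In third inversion the root lies a second above the bass: a second above Ab in Db major is Bb.
The chord tones are Ab, Bb, Db, F, giving Bb minor seventh.

Bb minor seventh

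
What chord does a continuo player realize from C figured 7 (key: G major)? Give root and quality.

C major seventh

The figures 7 indicate a seventh chord in root position.
In root position the bass is the root, so the root is C.
The chord tones are C, E, G, B, giving C major seventh.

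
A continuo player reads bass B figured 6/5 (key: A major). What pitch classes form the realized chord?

B, D, F#, G#

The written figures 6/5 are shorthand for 6/5/3: the 3 is implied.
A third above B in this key is D.
A fifth above B in this key is F#.
A sixth above B in this key is G#.
Together with the bass B, this spells G# half-diminished seventh in first inversion.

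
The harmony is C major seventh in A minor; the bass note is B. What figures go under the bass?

4/2

B is the seventh of C major seventh, so the chord is in third inversion.
A seventh chord in third inversion is figured 6/4/2, conventionally abbreviated 4/2.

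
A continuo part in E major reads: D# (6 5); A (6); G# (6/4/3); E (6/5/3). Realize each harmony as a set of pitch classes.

D# (6/5/3): D#, F#, A, B.
A (6/3): A, C#, F#.
G# (6/4/3): G#, B, C#, E.
E (6/5/3): E, G#, B, C#.

D#, F#, A, B | A, C#, F# | G#, B, C#, E | E, G#, B, C#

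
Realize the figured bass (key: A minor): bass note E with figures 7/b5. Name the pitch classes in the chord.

The written figures 7/b5 are shorthand for 7/5/3: the 3 is implied.
A third above E in this key is G.
A fifth above E in this key is B, lowered to Bb by the flat.
A seventh above E in this key is D.
Together with the bass E, this spells E half-diminished seventh in root position.

E, G, Bb, D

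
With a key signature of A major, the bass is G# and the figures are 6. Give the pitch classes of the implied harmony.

G#, B, E

The written figures 6 are shorthand for 6/3: the 3 is implied.
A third above G# in this key is B.
A sixth above G# in this key is E.
Together with the bass G#, this spells E major in first inversion.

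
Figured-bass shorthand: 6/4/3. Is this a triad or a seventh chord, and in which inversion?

seventh chord, second inversion

Intervals of 6/4/3 above the bass form a seventh chord; the bass is the fifth, so this is second inversion.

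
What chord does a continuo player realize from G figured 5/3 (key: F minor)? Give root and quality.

The figures 5/3 indicate a triad in root position.
In root position the bass is the root, so the root is G.
The chord tones are G, Bb, Db, giving G diminished.

G diminished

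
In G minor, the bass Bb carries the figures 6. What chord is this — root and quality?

G minor

The figures 6 indicate a triad in first inversion.
In first inversion the root lies a sixth above the bass: a sixth above Bb in G minor is G.
The chord tones are Bb, D, G, giving G minor.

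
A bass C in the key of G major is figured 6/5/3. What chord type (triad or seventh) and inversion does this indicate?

seventh chord, first inversion

Intervals of 6/5/3 above the bass form a seventh chord; the bass is the third, so this is first inversion.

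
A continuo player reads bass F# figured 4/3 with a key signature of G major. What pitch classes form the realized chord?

The written figures 4/3 are shorthand for 6/4/3: the 6 is implied.
A third above F# in this key is A.
A fourth above F# in this key is B.
A sixth above F# in this key is D.
Together with the bass F#, this spells B minor seventh in second inversion.

F#, A, B, D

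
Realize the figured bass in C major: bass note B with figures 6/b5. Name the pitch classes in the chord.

B, D, Fb, G

The written figures 6/b5 are shorthand for 6/5/3: the 3 is implied.
A third above B in this key is D.
A fifth above B in this key is F, lowered to Fb by the flat.
A sixth above B in this key is G.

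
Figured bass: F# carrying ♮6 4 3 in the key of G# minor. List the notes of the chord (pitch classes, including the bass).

A third above F# in this key is A#.
A fourth above F# in this key is B.
A sixth above F# in this key is D#, made natural (D) by the ♮ figure.
Together with the bass F#, this spells B minor-major seventh in second inversion.

F#, A#, B, D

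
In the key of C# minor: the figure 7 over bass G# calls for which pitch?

F#

Counting 6 letter steps above G# lands on F; in C# minor, that letter is F#.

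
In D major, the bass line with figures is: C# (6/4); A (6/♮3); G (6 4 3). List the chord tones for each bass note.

C#, F#, A | A, C, F# | G, B, C#, E

C# (6/4): C#, F#, A.
A (6/♮3): A, C, F#.
G (6/4/3): G, B, C#, E.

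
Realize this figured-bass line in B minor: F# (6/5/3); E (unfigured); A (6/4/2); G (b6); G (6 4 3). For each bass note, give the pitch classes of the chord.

F# (6/5/3): F#, A, C#, D.
E (5/3): E, G, B.
A (6/4/2): A, B, D, F#.
G (b6/3): G, B, Eb.
G (6/4/3): G, B, C#, E.

F#, A, C#, D | E, G, B | A, B, D, F# | G, B, Eb | G, B, C#, E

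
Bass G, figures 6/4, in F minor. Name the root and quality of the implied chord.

The figures 6/4 indicate a triad in second inversion.
In second inversion the root lies a fourth above the bass: a fourth above G in F minor is C.
The chord tones are G, C, Eb, giving C minor.

C minor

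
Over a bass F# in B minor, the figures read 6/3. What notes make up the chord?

F#, A, D

A third above F# in this key is A.
A sixth above F# in this key is D.
Together with the bass F#, this spells D major in first inversion.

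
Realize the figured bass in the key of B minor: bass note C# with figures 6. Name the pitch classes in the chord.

The written figures 6 are shorthand for 6/3: the 3 is implied.
A third above C# in this key is E.
A sixth above C# in this key is A.
Together with the bass C#, this spells A major in first inversion.

C#, E, A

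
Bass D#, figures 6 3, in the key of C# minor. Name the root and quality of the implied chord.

The figures 6 3 indicate a triad in first inversion.
In first inversion the root lies a sixth above the bass: a sixth above D# in C# minor is B.
The chord tones are D#, F#, B, giving B major.

B major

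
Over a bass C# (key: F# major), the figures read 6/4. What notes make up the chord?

A fourth above C# in this key is F#.
A sixth above C# in this key is A#.
Together with the bass C#, this spells F# major in second inversion.

C#, F#, A#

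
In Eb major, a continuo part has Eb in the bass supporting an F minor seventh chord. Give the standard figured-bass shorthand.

Eb is the seventh of F minor seventh, so the chord is in third inversion.
A seventh chord in third inversion is figured 6/4/2, conventionally abbreviated 4/2.

4/2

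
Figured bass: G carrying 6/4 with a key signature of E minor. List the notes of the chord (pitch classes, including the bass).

A fourth above G in this key is C.
A sixth above G in this key is E.
Together with the bass G, this spells C major in second inversion.

G, C, E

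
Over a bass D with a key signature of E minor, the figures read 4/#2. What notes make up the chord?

The written figures 4/#2 are shorthand for 6/4/2: the 6 is implied.
A second above D in this key is E, raised to E# by the sharp.
A fourth above D in this key is G.
A sixth above D in this key is B.

D, E#, G, B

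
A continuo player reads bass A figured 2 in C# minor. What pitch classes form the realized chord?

A, B, D#, F#

The written figures 2 are shorthand for 6/4/2: the 6/4 are implied.
A second above A in this key is B.
A fourth above A in this key is D#.
A sixth above A in this key is F#.
Together with the bass A, this spells B dominant seventh in third inversion.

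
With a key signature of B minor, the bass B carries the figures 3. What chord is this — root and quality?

B minor

The figures 3 indicate a triad in root position.
In root position the bass is the root, so the root is B.
The chord tones are B, D, F#, giving B minor.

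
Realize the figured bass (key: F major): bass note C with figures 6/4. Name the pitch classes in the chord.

C, F, A

A fourth above C in this key is F.
A sixth above C in this key is A.
Together with the bass C, this spells F major in second inversion.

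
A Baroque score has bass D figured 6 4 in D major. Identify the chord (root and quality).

The figures 6 4 indicate a triad in second inversion.
In second inversion the root lies a fourth above the bass: a fourth above D in D major is G.
The chord tones are D, G, B, giving G major.

G major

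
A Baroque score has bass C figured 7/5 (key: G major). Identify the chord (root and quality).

C major seventh

The figures 7/5 indicate a seventh chord in root position.
In root position the bass is the root, so the root is C.
The chord tones are C, E, G, B, giving C major seventh.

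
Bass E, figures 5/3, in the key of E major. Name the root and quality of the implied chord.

The figures 5/3 indicate a triad in root position.
In root position the bass is the root, so the root is E.
The chord tones are E, G#, B, giving E major.

E major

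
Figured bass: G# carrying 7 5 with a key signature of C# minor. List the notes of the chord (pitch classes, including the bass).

The written figures 7 5 are shorthand for 7/5/3: the 3 is implied.
A third above G# in this key is B.
A fifth above G# in this key is D#.
A seventh above G# in this key is F#.
Together with the bass G#, this spells G# minor seventh in root position.

G#, B, D#, F#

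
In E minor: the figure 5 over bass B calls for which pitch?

Counting 4 letter steps above B lands on F; in E minor, that letter is F#.

F#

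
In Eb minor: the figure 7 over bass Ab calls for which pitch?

Gb

Counting 6 letter steps above Ab lands on G; in Eb minor, that letter is Gb.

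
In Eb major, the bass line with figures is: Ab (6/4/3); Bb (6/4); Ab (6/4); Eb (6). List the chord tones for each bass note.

Ab (6/4/3): Ab, C, D, F.
Bb (6/4): Bb, Eb, G.
Ab (6/4): Ab, D, F.
Eb (6/3): Eb, G, C.

Ab, C, D, F | Bb, Eb, G | Ab, D, F | Eb, G, C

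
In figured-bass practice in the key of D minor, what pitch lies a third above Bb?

Counting 2 letter steps above Bb lands on D; in D minor, that letter is D.

D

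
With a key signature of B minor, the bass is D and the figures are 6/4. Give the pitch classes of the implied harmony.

A fourth above D in this key is G.
A sixth above D in this key is B.
Together with the bass D, this spells G major in second inversion.

D, G, B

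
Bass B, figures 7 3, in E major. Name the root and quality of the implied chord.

The figures 7 3 indicate a seventh chord in root position.
In root position the bass is the root, so the root is B.
The chord tones are B, D#, F#, A, giving B dominant seventh.

B dominant seventh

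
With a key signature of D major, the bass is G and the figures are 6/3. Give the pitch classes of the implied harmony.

G, B, E

A third above G in this key is B.
A sixth above G in this key is E.
Together with the bass G, this spells E minor in first inversion.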